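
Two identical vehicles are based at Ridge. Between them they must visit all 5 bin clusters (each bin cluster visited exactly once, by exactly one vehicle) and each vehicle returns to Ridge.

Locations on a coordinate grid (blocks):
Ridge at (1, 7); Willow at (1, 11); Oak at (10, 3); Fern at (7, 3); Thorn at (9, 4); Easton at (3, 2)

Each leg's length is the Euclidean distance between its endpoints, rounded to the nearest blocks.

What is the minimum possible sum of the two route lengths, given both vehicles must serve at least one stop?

There are 2^4 − 1 = 15 ways to divide the 5 stops into two non-empty groups. For each, the best each vehicle can do is its own shortest tour through its group:
  {Willow} + {Oak, Fern, Thorn, Easton}: 8 + 22 = 30
  {Oak} + {Willow, Fern, Thorn, Easton}: 20 + 26 = 46
  {Willow, Oak} + {Fern, Thorn, Easton}: 26 + 20 = 46
  {Fern} + {Willow, Oak, Thorn, Easton}: 14 + 28 = 42
  {Willow, Fern} + {Oak, Thorn, Easton}: 21 + 22 = 43
  {Oak, Fern} + {Willow, Thorn, Easton}: 20 + 26 = 46
  … (15 splits in total)
Best: vehicle 1 Ridge → Willow → Ridge = 8; vehicle 2 Ridge → Oak → Thorn → Fern → Easton → Ridge = 22; combined 30.

30 blocks — the smallest possible combined total.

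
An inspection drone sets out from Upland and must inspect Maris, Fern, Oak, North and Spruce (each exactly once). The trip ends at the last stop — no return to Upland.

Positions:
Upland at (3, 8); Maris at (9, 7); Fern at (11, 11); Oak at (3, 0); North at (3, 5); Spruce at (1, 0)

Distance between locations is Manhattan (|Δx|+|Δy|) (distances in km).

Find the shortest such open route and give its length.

Shortest open route: 31 km.

There are 5! = 120 possible orderings.
Upland → Maris → Fern → Oak → North → Spruce: 7+6+19+5+7 = 44
Upland → Maris → Fern → Oak → Spruce → North: 7+6+19+2+7 = 41
Upland → Maris → Fern → North → Oak → Spruce: 7+6+14+5+2 = 34
Upland → Maris → Fern → North → Spruce → Oak: 7+6+14+7+2 = 36
Upland → Maris → Fern → Spruce → Oak → North: 7+6+21+2+5 = 41
Upland → Maris → Fern → Spruce → North → Oak: 7+6+21+7+5 = 46
Upland → Maris → Oak → Fern → North → Spruce: 7+13+19+14+7 = 60
Upland → Maris → Oak → Fern → Spruce → North: 7+13+19+21+7 = 67
Upland → Maris → Oak → North → Fern → Spruce: 7+13+5+14+21 = 60
Upland → Maris → Oak → North → Spruce → Fern: 7+13+5+7+21 = 53
Upland → Maris → Oak → Spruce → Fern → North: 7+13+2+21+14 = 57
Upland → Maris → Oak → Spruce → North → Fern: 7+13+2+7+14 = 43
Upland → Maris → North → Fern → Oak → Spruce: 7+8+14+19+2 = 50
Upland → Maris → North → Fern → Spruce → Oak: 7+8+14+21+2 = 52
… (106 more)
Upland → Oak → Spruce → North → Maris → Fern: 8+2+7+8+6 = 31  ← best
The minimum is 31.
One shortest path: Upland → Oak → Spruce → North → Maris → Fern.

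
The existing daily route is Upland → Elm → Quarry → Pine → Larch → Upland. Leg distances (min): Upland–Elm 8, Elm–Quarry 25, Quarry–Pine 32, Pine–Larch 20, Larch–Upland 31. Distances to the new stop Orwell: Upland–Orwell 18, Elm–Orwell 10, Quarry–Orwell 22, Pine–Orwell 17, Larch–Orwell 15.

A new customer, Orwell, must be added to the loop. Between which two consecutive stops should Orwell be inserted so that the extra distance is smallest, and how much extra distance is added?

Insertion cost between consecutive stops i–j is d(i,Orwell) + d(Orwell,j) − d(i,j):
  between Upland and Elm: 18 + 10 − 8 = 20
  between Elm and Quarry: 10 + 22 − 25 = 7
  between Quarry and Pine: 22 + 17 − 32 = 7
  between Pine and Larch: 17 + 15 − 20 = 12
  between Larch and Upland: 15 + 18 − 31 = 2
Cheapest insertion is between Larch and Upland, adding 2.
New total = 116 + 2 = 118.

Minimum extra distance: 2 min, inserting Orwell between Larch and Upland.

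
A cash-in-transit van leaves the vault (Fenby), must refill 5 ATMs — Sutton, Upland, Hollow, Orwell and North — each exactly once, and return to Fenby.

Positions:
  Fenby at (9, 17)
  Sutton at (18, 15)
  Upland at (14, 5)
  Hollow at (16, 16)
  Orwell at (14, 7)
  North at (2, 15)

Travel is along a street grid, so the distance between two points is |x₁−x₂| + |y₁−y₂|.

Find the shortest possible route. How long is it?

Minimum total distance: 56.

Fenby-Sutton-Upland-Hollow-Orwell-North-Fenby: 11+14+13+11+20+9 = 78
Fenby-Sutton-Upland-Hollow-North-Orwell-Fenby: 11+14+13+15+20+15 = 88
Fenby-Sutton-Upland-Orwell-Hollow-North-Fenby: 11+14+2+11+15+9 = 62
Fenby-Sutton-Upland-Orwell-North-Hollow-Fenby: 11+14+2+20+15+8 = 70
Fenby-Sutton-Upland-North-Hollow-Orwell-Fenby: 11+14+22+15+11+15 = 88
Fenby-Sutton-Upland-North-Orwell-Hollow-Fenby: 11+14+22+20+11+8 = 86
Fenby-Sutton-Hollow-Upland-Orwell-North-Fenby: 11+3+13+2+20+9 = 58
Fenby-Sutton-Hollow-Upland-North-Orwell-Fenby: 11+3+13+22+20+15 = 84
Fenby-Sutton-Hollow-Orwell-Upland-North-Fenby: 11+3+11+2+22+9 = 58
Fenby-Sutton-Hollow-Orwell-North-Upland-Fenby: 11+3+11+20+22+17 = 84
Fenby-Sutton-Hollow-North-Upland-Orwell-Fenby: 11+3+15+22+2+15 = 68
Fenby-Sutton-Hollow-North-Orwell-Upland-Fenby: 11+3+15+20+2+17 = 68
Fenby-Sutton-Orwell-Upland-Hollow-North-Fenby: 11+12+2+13+15+9 = 62
Fenby-Sutton-Orwell-Upland-North-Hollow-Fenby: 11+12+2+22+15+8 = 70
… (46 more)
Fenby-Hollow-Sutton-Upland-Orwell-North-Fenby: 8+3+14+2+20+9 = 56  ← best
The minimum is 56.
One optimal route: Fenby → Hollow → Sutton → Upland → Orwell → North → Fenby (or its reverse).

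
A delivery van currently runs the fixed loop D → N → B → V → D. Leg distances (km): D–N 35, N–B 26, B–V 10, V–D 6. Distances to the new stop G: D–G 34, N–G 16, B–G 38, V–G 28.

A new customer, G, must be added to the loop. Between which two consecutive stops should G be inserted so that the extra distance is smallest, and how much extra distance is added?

Minimum extra distance: 15 km, inserting G between D and N.

Insertion cost between consecutive stops i–j is d(i,G) + d(G,j) − d(i,j):
  between D and N: 34 + 16 − 35 = 15
  between N and B: 16 + 38 − 26 = 28
  between B and V: 38 + 28 − 10 = 56
  between V and D: 28 + 34 − 6 = 56
Cheapest insertion is between D and N, adding 15.
New total = 77 + 15 = 92.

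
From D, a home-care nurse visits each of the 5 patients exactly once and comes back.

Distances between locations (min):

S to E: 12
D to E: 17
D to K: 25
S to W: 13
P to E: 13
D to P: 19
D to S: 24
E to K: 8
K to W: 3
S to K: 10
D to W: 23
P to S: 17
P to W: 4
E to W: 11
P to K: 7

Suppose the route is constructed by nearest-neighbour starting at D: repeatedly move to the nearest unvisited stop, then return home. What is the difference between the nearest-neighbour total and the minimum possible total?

Excess over optimum: 8 min.

From D: E=17, P=19, W=23, S=24, K=25 → choose E (17).
From E: K=8, W=11, S=12, P=13 → choose K (8).
From K: W=3, P=7, S=10 → choose W (3).
From W: P=4, S=13 → choose P (4).
From P: S=17 → choose S (17).
NN route D → E → K → W → P → S → D costs 73.
Optimal: D → P → W → K → S → E → D costs 65 (by enumerating all 60 distinct tours).
Excess = 73 − 65 = 8.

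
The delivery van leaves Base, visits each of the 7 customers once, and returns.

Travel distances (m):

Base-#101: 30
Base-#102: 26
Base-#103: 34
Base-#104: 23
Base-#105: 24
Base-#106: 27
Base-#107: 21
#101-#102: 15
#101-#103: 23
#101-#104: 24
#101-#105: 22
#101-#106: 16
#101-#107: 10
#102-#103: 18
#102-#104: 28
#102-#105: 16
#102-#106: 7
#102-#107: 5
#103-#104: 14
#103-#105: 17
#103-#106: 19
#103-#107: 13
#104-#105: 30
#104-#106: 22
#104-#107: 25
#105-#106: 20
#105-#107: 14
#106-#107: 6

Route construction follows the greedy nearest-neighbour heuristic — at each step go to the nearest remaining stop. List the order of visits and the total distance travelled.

125 m along Base → #107 → #102 → #106 → #101 → #105 → #103 → #104 → Base.

At Base the remaining stops are #107 21, #104 23, #105 24, #102 26, #106 27, #101 30, #103 34; go to #107.
At #107 the remaining stops are #102 5, #106 6, #101 10, #103 13, #105 14, #104 25; go to #102.
At #102 the remaining stops are #106 7, #101 15, #105 16, #103 18, #104 28; go to #106.
At #106 the remaining stops are #101 16, #103 19, #105 20, #104 22; go to #101.
At #101 the remaining stops are #105 22, #103 23, #104 24; go to #105.
At #105 the remaining stops are #103 17, #104 30; go to #103.
At #103 the remaining stops are #104 14; go to #104.
Return #104→Base: 23.
Total = 21 + 5 + 7 + 16 + 22 + 17 + 14 + 23 = 125.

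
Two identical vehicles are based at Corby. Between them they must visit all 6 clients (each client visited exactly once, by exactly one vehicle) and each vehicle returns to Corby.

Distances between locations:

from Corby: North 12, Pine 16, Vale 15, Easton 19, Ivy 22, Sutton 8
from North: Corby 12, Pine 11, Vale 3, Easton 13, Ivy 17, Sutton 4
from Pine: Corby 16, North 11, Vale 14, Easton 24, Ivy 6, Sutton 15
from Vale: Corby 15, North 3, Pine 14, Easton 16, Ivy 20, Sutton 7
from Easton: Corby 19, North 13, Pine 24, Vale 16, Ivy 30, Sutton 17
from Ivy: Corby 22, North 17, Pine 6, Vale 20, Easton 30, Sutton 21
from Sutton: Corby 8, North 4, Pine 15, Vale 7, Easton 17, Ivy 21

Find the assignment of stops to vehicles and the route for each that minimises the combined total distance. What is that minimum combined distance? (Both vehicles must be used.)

There are 2^5 − 1 = 31 ways to divide the 6 stops into two non-empty groups. For each, the best each vehicle can do is its own shortest tour through its group:
  {North} + {Pine, Vale, Easton, Ivy, Sutton}: 24 + 83 = 107
  {Pine} + {North, Vale, Easton, Ivy, Sutton}: 32 + 83 = 115
  {North, Pine} + {Vale, Easton, Ivy, Sutton}: 39 + 83 = 122
  {Vale} + {North, Pine, Easton, Ivy, Sutton}: 30 + 77 = 107
  {North, Vale} + {Pine, Easton, Ivy, Sutton}: 30 + 77 = 107
  {Pine, Vale} + {North, Easton, Ivy, Sutton}: 45 + 77 = 122
  … (31 splits in total)
  {North, Pine, Vale, Easton, Ivy} + {Sutton}: 77 + 16 = 93  ← best
Best: vehicle 1 Corby → Pine → Ivy → North → Vale → Easton → Corby = 77; vehicle 2 Corby → Sutton → Corby = 16; combined 93.

93 — the smallest possible combined total.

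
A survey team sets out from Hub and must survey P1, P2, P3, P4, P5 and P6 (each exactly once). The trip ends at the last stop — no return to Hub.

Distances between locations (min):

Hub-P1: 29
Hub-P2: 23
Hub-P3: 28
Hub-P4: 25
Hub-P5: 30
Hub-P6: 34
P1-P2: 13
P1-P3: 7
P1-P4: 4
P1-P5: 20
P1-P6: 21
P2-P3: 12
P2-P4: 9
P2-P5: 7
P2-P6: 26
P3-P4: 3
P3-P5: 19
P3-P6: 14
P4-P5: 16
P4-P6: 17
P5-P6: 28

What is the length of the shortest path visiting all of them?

Shortest open route: 71 min.

There are 6! = 720 possible orderings.
Hub→P1→P2→P3→P4→P5→P6: 29+13+12+3+16+28 = 101
Hub→P1→P2→P3→P4→P6→P5: 29+13+12+3+17+28 = 102
Hub→P1→P2→P3→P5→P4→P6: 29+13+12+19+16+17 = 106
Hub→P1→P2→P3→P5→P6→P4: 29+13+12+19+28+17 = 118
Hub→P1→P2→P3→P6→P4→P5: 29+13+12+14+17+16 = 101
Hub→P1→P2→P3→P6→P5→P4: 29+13+12+14+28+16 = 112
Hub→P1→P2→P4→P3→P5→P6: 29+13+9+3+19+28 = 101
Hub→P1→P2→P4→P3→P6→P5: 29+13+9+3+14+28 = 96
… (712 more)
Hub→P2→P5→P1→P4→P3→P6: 23+7+20+4+3+14 = 71  ← best
The minimum is 71.
One shortest path: Hub → P2 → P5 → P1 → P4 → P3 → P6.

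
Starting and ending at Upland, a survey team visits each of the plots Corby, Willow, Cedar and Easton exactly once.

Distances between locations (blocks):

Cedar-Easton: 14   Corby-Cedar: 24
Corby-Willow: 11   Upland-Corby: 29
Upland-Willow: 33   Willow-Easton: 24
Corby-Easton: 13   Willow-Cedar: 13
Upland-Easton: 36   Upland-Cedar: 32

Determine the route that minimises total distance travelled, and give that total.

102 blocks — the shortest possible round trip.

There are 12 distinct closed tours to check (reversals are equivalent).
Upland-Corby-Willow-Cedar-Easton-Upland: 29+11+13+14+36 = 103
Upland-Corby-Willow-Easton-Cedar-Upland: 29+11+24+14+32 = 110
Upland-Corby-Cedar-Willow-Easton-Upland: 29+24+13+24+36 = 126
Upland-Corby-Cedar-Easton-Willow-Upland: 29+24+14+24+33 = 124
Upland-Corby-Easton-Willow-Cedar-Upland: 29+13+24+13+32 = 111
Upland-Corby-Easton-Cedar-Willow-Upland: 29+13+14+13+33 = 102
Upland-Willow-Corby-Cedar-Easton-Upland: 33+11+24+14+36 = 118
Upland-Willow-Corby-Easton-Cedar-Upland: 33+11+13+14+32 = 103
Upland-Willow-Cedar-Corby-Easton-Upland: 33+13+24+13+36 = 119
Upland-Willow-Easton-Corby-Cedar-Upland: 33+24+13+24+32 = 126
Upland-Cedar-Corby-Willow-Easton-Upland: 32+24+11+24+36 = 127
Upland-Cedar-Willow-Corby-Easton-Upland: 32+13+11+13+36 = 105
The minimum is 102.
One optimal route: Upland → Corby → Easton → Cedar → Willow → Upland (or its reverse).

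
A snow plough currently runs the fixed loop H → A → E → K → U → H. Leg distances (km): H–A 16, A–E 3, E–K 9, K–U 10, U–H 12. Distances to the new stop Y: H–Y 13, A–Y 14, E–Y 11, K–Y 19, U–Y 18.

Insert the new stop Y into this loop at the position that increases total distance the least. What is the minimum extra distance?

Insertion cost between consecutive stops i–j is d(i,Y) + d(Y,j) − d(i,j):
  between H and A: 13 + 14 − 16 = 11
  between A and E: 14 + 11 − 3 = 22
  between E and K: 11 + 19 − 9 = 21
  between K and U: 19 + 18 − 10 = 27
  between U and H: 18 + 13 − 12 = 19
Cheapest insertion is between H and A, adding 11.
New total = 50 + 11 = 61.

Adding 11 km by placing Y on the H–A leg.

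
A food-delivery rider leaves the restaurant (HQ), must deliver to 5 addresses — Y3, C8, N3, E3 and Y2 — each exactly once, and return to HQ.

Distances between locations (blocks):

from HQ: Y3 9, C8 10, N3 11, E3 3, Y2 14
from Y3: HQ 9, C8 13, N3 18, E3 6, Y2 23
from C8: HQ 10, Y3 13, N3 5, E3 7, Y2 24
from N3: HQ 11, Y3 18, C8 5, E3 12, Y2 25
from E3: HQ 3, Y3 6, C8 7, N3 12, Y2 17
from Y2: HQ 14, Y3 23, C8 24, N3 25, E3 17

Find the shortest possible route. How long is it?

There are 60 distinct closed tours to check (reversals are equivalent).
HQ→Y3→C8→N3→E3→Y2→HQ: 9+13+5+12+17+14 = 70
HQ→Y3→C8→N3→Y2→E3→HQ: 9+13+5+25+17+3 = 72
HQ→Y3→C8→E3→N3→Y2→HQ: 9+13+7+12+25+14 = 80
HQ→Y3→C8→E3→Y2→N3→HQ: 9+13+7+17+25+11 = 82
HQ→Y3→C8→Y2→N3→E3→HQ: 9+13+24+25+12+3 = 86
HQ→Y3→C8→Y2→E3→N3→HQ: 9+13+24+17+12+11 = 86
HQ→Y3→N3→C8→E3→Y2→HQ: 9+18+5+7+17+14 = 70
HQ→Y3→N3→C8→Y2→E3→HQ: 9+18+5+24+17+3 = 76
HQ→Y3→N3→E3→C8→Y2→HQ: 9+18+12+7+24+14 = 84
HQ→Y3→N3→E3→Y2→C8→HQ: 9+18+12+17+24+10 = 90
HQ→Y3→N3→Y2→C8→E3→HQ: 9+18+25+24+7+3 = 86
HQ→Y3→N3→Y2→E3→C8→HQ: 9+18+25+17+7+10 = 86
HQ→Y3→E3→C8→N3→Y2→HQ: 9+6+7+5+25+14 = 66
HQ→Y3→E3→C8→Y2→N3→HQ: 9+6+7+24+25+11 = 82
… (46 more)
The minimum is 66.
One optimal route: HQ → Y3 → E3 → C8 → N3 → Y2 → HQ (or its reverse).

66 blocks — the shortest possible round trip.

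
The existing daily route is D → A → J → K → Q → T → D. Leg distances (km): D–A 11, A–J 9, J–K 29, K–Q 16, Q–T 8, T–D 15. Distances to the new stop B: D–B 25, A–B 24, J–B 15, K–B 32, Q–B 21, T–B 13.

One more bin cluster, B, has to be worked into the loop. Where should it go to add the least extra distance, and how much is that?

Insertion cost between consecutive stops i–j is d(i,B) + d(B,j) − d(i,j):
  between D and A: 25 + 24 − 11 = 38
  between A and J: 24 + 15 − 9 = 30
  between J and K: 15 + 32 − 29 = 18
  between K and Q: 32 + 21 − 16 = 37
  between Q and T: 21 + 13 − 8 = 26
  between T and D: 13 + 25 − 15 = 23
Cheapest insertion is between J and K, adding 18.
New total = 88 + 18 = 106.

Adding 18 km by placing B on the J–K leg.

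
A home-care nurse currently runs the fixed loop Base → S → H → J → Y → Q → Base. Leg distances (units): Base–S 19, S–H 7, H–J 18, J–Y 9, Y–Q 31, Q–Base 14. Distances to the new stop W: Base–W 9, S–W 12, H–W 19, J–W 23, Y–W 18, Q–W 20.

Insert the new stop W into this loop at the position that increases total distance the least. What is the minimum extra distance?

Adding 2 by placing W on the Base–S leg.

Insertion cost between consecutive stops i–j is d(i,W) + d(W,j) − d(i,j):
  between Base and S: 9 + 12 − 19 = 2
  between S and H: 12 + 19 − 7 = 24
  between H and J: 19 + 23 − 18 = 24
  between J and Y: 23 + 18 − 9 = 32
  between Y and Q: 18 + 20 − 31 = 7
  between Q and Base: 20 + 9 − 14 = 15
Cheapest insertion is between Base and S, adding 2.
New total = 98 + 2 = 100.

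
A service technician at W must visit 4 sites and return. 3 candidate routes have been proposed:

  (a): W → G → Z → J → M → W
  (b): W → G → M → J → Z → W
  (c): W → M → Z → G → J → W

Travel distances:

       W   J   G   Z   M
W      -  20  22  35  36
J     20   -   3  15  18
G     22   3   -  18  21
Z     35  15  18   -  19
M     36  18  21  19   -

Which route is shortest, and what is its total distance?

96 — (c) is the shortest.

(a): 22 + 18 + 15 + 18 + 36 = 109
(b): 22 + 21 + 18 + 15 + 35 = 111
(c): 36 + 19 + 18 + 3 + 20 = 96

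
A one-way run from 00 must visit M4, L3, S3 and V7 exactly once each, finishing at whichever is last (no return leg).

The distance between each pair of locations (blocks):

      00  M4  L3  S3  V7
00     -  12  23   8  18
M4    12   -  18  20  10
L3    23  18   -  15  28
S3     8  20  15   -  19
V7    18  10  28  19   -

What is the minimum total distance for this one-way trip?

Shortest open route: 51 blocks.

There are 4! = 24 possible orderings.
00 → M4 → L3 → S3 → V7: 12+18+15+19 = 64
00 → M4 → L3 → V7 → S3: 12+18+28+19 = 77
00 → M4 → S3 → L3 → V7: 12+20+15+28 = 75
00 → M4 → S3 → V7 → L3: 12+20+19+28 = 79
00 → M4 → V7 → L3 → S3: 12+10+28+15 = 65
00 → M4 → V7 → S3 → L3: 12+10+19+15 = 56
00 → L3 → M4 → S3 → V7: 23+18+20+19 = 80
00 → L3 → M4 → V7 → S3: 23+18+10+19 = 70
00 → L3 → S3 → M4 → V7: 23+15+20+10 = 68
00 → L3 → S3 → V7 → M4: 23+15+19+10 = 67
00 → L3 → V7 → M4 → S3: 23+28+10+20 = 81
00 → L3 → V7 → S3 → M4: 23+28+19+20 = 90
00 → S3 → M4 → L3 → V7: 8+20+18+28 = 74
00 → S3 → M4 → V7 → L3: 8+20+10+28 = 66
… (10 more)
00 → S3 → L3 → M4 → V7: 8+15+18+10 = 51  ← best
The minimum is 51.
One shortest path: 00 → S3 → L3 → M4 → V7.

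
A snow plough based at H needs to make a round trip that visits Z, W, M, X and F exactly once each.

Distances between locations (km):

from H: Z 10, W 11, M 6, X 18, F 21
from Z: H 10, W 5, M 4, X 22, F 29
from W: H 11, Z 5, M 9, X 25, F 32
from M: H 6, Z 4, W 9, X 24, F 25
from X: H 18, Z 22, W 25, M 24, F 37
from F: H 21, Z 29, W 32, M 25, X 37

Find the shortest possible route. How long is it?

With 5 stops there are 5!/2 = 60 distinct round trips (a route and its reverse cost the same).
H - Z - W - M - X - F - H: 10+5+9+24+37+21 = 106
H - Z - W - M - F - X - H: 10+5+9+25+37+18 = 104
H - Z - W - X - M - F - H: 10+5+25+24+25+21 = 110
H - Z - W - X - F - M - H: 10+5+25+37+25+6 = 108
H - Z - W - F - M - X - H: 10+5+32+25+24+18 = 114
H - Z - W - F - X - M - H: 10+5+32+37+24+6 = 114
H - Z - M - W - X - F - H: 10+4+9+25+37+21 = 106
H - Z - M - W - F - X - H: 10+4+9+32+37+18 = 110
H - Z - M - X - W - F - H: 10+4+24+25+32+21 = 116
H - Z - M - X - F - W - H: 10+4+24+37+32+11 = 118
H - Z - M - F - W - X - H: 10+4+25+32+25+18 = 114
H - Z - M - F - X - W - H: 10+4+25+37+25+11 = 112
H - Z - X - W - M - F - H: 10+22+25+9+25+21 = 112
H - Z - X - W - F - M - H: 10+22+25+32+25+6 = 120
… (46 more)
H - M - Z - W - X - F - H: 6+4+5+25+37+21 = 98  ← best
The minimum is 98.
One optimal route: H → M → Z → W → X → F → H (or its reverse).

Minimum total distance: 98 km.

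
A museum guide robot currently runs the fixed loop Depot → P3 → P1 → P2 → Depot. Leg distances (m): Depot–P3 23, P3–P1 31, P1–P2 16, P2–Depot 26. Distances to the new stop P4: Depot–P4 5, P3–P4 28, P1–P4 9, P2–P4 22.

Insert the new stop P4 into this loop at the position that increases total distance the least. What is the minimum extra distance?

Insertion cost between consecutive stops i–j is d(i,P4) + d(P4,j) − d(i,j):
  between Depot and P3: 5 + 28 − 23 = 10
  between P3 and P1: 28 + 9 − 31 = 6
  between P1 and P2: 9 + 22 − 16 = 15
  between P2 and Depot: 22 + 5 − 26 = 1
Cheapest insertion is between P2 and Depot, adding 1.
New total = 96 + 1 = 97.

Minimum extra distance: 1 m, inserting P4 between P2 and Depot.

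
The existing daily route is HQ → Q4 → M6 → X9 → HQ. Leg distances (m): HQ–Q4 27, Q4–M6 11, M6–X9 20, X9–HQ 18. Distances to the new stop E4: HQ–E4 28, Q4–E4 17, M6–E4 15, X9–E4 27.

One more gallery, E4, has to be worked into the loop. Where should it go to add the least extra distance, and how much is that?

Minimum extra distance: 18 m, inserting E4 between HQ and Q4.

Insertion cost between consecutive stops i–j is d(i,E4) + d(E4,j) − d(i,j):
  between HQ and Q4: 28 + 17 − 27 = 18
  between Q4 and M6: 17 + 15 − 11 = 21
  between M6 and X9: 15 + 27 − 20 = 22
  between X9 and HQ: 27 + 28 − 18 = 37
Cheapest insertion is between HQ and Q4, adding 18.
New total = 76 + 18 = 94.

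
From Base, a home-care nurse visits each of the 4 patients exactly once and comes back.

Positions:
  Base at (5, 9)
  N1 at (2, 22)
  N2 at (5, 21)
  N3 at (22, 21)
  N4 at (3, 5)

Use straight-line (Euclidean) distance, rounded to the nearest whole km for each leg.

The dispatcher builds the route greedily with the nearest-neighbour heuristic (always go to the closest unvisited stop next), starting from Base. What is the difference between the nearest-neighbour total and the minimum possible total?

From Base: N4=4, N2=12, N1=13, N3=21 → choose N4 (4).
From N4: N2=16, N1=17, N3=25 → choose N2 (16).
From N2: N1=3, N3=17 → choose N1 (3).
From N1: N3=20 → choose N3 (20).
NN route Base → N4 → N2 → N1 → N3 → Base costs 64.
Optimal: Base → N1 → N2 → N3 → N4 → Base costs 62 (by enumerating all 12 distinct tours).
Excess = 64 − 62 = 2.

Excess over optimum: 2 km.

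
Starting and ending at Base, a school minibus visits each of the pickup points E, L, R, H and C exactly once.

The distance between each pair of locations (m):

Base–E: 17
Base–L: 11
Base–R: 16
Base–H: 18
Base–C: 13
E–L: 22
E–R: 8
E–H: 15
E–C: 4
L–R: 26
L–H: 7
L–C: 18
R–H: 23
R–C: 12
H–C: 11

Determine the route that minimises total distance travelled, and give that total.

There are 60 distinct closed tours to check (reversals are equivalent).
Base → E → L → R → H → C → Base: 17+22+26+23+11+13 = 112
Base → E → L → R → C → H → Base: 17+22+26+12+11+18 = 106
Base → E → L → H → R → C → Base: 17+22+7+23+12+13 = 94
Base → E → L → H → C → R → Base: 17+22+7+11+12+16 = 85
Base → E → L → C → R → H → Base: 17+22+18+12+23+18 = 110
Base → E → L → C → H → R → Base: 17+22+18+11+23+16 = 107
Base → E → R → L → H → C → Base: 17+8+26+7+11+13 = 82
Base → E → R → L → C → H → Base: 17+8+26+18+11+18 = 98
Base → E → R → H → L → C → Base: 17+8+23+7+18+13 = 86
Base → E → R → H → C → L → Base: 17+8+23+11+18+11 = 88
Base → E → R → C → L → H → Base: 17+8+12+18+7+18 = 80
Base → E → R → C → H → L → Base: 17+8+12+11+7+11 = 66
Base → E → H → L → R → C → Base: 17+15+7+26+12+13 = 90
Base → E → H → L → C → R → Base: 17+15+7+18+12+16 = 85
… (46 more)
Base → L → H → C → E → R → Base: 11+7+11+4+8+16 = 57  ← best
The minimum is 57.
One optimal route: Base → L → H → C → E → R → Base (or its reverse).

Minimum total distance: 57 m.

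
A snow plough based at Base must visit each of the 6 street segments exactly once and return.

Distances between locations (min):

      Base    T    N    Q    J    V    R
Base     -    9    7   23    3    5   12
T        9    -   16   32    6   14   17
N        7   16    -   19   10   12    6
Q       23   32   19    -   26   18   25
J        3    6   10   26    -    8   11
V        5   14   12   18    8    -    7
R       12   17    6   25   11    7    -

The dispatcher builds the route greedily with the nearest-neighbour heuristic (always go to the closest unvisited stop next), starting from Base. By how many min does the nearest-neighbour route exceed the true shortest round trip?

From Base: J=3, V=5, N=7, T=9, R=12, Q=23 → choose J (3).
From J: T=6, V=8, N=10, R=11, Q=26 → choose T (6).
From T: V=14, N=16, R=17, Q=32 → choose V (14).
From V: R=7, N=12, Q=18 → choose R (7).
From R: N=6, Q=25 → choose N (6).
From N: Q=19 → choose Q (19).
NN route Base → J → T → V → R → N → Q → Base costs 78.
Optimal: Base → T → J → R → N → Q → V → Base costs 74 (by enumerating all 360 distinct tours).
Excess = 78 − 74 = 4.

4 min longer than the optimal tour.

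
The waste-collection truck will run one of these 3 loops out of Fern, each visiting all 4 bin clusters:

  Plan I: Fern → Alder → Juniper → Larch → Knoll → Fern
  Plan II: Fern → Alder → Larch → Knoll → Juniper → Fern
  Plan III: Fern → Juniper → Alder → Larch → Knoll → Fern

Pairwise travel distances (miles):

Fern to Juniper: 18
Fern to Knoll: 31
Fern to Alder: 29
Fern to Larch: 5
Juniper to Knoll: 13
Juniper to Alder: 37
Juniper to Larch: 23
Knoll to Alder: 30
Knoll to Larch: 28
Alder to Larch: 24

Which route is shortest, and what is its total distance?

Plan I: 29 + 37 + 23 + 28 + 31 = 148
Plan II: 29 + 24 + 28 + 13 + 18 = 112
Plan III: 18 + 37 + 24 + 28 + 31 = 138

112 miles — Plan II is the shortest.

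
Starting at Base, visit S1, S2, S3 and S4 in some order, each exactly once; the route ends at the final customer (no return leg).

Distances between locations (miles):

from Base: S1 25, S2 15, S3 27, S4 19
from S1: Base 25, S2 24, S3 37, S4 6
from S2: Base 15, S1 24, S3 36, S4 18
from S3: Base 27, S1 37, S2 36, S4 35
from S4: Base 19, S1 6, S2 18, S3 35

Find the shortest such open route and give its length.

76 miles — the minimum one-way total.

There are 4! = 24 possible orderings.
Base→S1→S2→S3→S4: 25+24+36+35 = 120
Base→S1→S2→S4→S3: 25+24+18+35 = 102
Base→S1→S3→S2→S4: 25+37+36+18 = 116
Base→S1→S3→S4→S2: 25+37+35+18 = 115
Base→S1→S4→S2→S3: 25+6+18+36 = 85
Base→S1→S4→S3→S2: 25+6+35+36 = 102
Base→S2→S1→S3→S4: 15+24+37+35 = 111
Base→S2→S1→S4→S3: 15+24+6+35 = 80
Base→S2→S3→S1→S4: 15+36+37+6 = 94
Base→S2→S3→S4→S1: 15+36+35+6 = 92
Base→S2→S4→S1→S3: 15+18+6+37 = 76
Base→S2→S4→S3→S1: 15+18+35+37 = 105
Base→S3→S1→S2→S4: 27+37+24+18 = 106
Base→S3→S1→S4→S2: 27+37+6+18 = 88
… (10 more)
The minimum is 76.
One shortest path: Base → S2 → S4 → S1 → S3.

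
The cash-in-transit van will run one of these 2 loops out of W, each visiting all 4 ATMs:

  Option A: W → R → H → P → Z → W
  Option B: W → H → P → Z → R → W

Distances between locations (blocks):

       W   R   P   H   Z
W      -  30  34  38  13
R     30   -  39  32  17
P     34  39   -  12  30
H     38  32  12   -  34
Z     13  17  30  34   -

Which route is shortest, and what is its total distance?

Option A: 30 + 32 + 12 + 30 + 13 = 117
Option B: 38 + 12 + 30 + 17 + 30 = 127

117 blocks — Option A is the shortest.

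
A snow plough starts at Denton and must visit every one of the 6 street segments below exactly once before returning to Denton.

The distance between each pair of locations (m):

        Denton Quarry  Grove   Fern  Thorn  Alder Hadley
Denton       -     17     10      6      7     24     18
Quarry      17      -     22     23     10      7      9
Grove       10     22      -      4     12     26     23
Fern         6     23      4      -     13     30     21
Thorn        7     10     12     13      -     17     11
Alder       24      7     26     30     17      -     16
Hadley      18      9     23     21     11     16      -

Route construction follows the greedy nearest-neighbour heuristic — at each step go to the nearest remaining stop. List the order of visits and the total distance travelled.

At Denton the remaining stops are Fern 6, Thorn 7, Grove 10, Quarry 17, Hadley 18, Alder 24; go to Fern.
At Fern the remaining stops are Grove 4, Thorn 13, Hadley 21, Quarry 23, Alder 30; go to Grove.
At Grove the remaining stops are Thorn 12, Quarry 22, Hadley 23, Alder 26; go to Thorn.
At Thorn the remaining stops are Quarry 10, Hadley 11, Alder 17; go to Quarry.
At Quarry the remaining stops are Alder 7, Hadley 9; go to Alder.
At Alder the remaining stops are Hadley 16; go to Hadley.
Return Hadley→Denton: 18.
Total = 6 + 4 + 12 + 10 + 7 + 16 + 18 = 73.

Total distance 73 m via the nearest-neighbour route Denton → Fern → Grove → Thorn → Quarry → Alder → Hadley → Denton.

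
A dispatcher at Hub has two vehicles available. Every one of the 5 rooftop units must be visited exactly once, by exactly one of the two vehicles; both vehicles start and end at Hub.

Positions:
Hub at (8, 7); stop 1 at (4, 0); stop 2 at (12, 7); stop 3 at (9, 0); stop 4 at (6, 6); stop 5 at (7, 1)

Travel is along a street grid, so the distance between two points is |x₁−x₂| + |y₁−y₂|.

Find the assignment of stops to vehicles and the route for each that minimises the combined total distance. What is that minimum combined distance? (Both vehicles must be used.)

Try each way of splitting the stops between the two vehicles (each non-empty) and, for each split, find the best tour for each vehicle:
  {stop 1} + {stop 2, stop 3, stop 4, stop 5}: 22 + 26 = 48
  {stop 2} + {stop 1, stop 3, stop 4, stop 5}: 8 + 26 = 34
  {stop 1, stop 2} + {stop 3, stop 4, stop 5}: 30 + 20 = 50
  {stop 3} + {stop 1, stop 2, stop 4, stop 5}: 16 + 30 = 46
  {stop 1, stop 3} + {stop 2, stop 4, stop 5}: 24 + 24 = 48
  {stop 2, stop 3} + {stop 1, stop 4, stop 5}: 22 + 22 = 44
  … (15 splits in total)
Best: vehicle 1 Hub → stop 2 → Hub = 8; vehicle 2 Hub → stop 3 → stop 1 → stop 5 → stop 4 → Hub = 26; combined 34.

Minimum combined distance: 34.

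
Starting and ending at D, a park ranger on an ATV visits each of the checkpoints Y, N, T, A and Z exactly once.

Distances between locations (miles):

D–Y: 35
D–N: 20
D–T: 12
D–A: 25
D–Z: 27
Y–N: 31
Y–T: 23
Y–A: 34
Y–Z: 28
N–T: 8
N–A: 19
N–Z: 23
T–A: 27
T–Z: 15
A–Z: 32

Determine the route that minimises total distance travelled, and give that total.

D - Y - N - T - A - Z - D: 35+31+8+27+32+27 = 160
D - Y - N - T - Z - A - D: 35+31+8+15+32+25 = 146
D - Y - N - A - T - Z - D: 35+31+19+27+15+27 = 154
D - Y - N - A - Z - T - D: 35+31+19+32+15+12 = 144
D - Y - N - Z - T - A - D: 35+31+23+15+27+25 = 156
D - Y - N - Z - A - T - D: 35+31+23+32+27+12 = 160
D - Y - T - N - A - Z - D: 35+23+8+19+32+27 = 144
D - Y - T - N - Z - A - D: 35+23+8+23+32+25 = 146
D - Y - T - A - N - Z - D: 35+23+27+19+23+27 = 154
D - Y - T - A - Z - N - D: 35+23+27+32+23+20 = 160
D - Y - T - Z - N - A - D: 35+23+15+23+19+25 = 140
D - Y - T - Z - A - N - D: 35+23+15+32+19+20 = 144
D - Y - A - N - T - Z - D: 35+34+19+8+15+27 = 138
D - Y - A - N - Z - T - D: 35+34+19+23+15+12 = 138
… (46 more)
D - N - A - Y - Z - T - D: 20+19+34+28+15+12 = 128  ← best
The minimum is 128.
One optimal route: D → N → A → Y → Z → T → D (or its reverse).

Minimum total distance: 128 miles.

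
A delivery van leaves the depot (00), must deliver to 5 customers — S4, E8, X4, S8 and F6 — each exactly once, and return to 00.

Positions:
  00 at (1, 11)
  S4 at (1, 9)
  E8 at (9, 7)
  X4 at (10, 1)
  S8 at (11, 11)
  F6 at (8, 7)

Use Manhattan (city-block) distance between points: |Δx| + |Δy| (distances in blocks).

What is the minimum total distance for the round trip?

Minimum total distance: 40 blocks.

00 → S4 → E8 → X4 → S8 → F6 → 00: 2+10+7+11+7+11 = 48
00 → S4 → E8 → X4 → F6 → S8 → 00: 2+10+7+8+7+10 = 44
00 → S4 → E8 → S8 → X4 → F6 → 00: 2+10+6+11+8+11 = 48
00 → S4 → E8 → S8 → F6 → X4 → 00: 2+10+6+7+8+19 = 52
00 → S4 → E8 → F6 → X4 → S8 → 00: 2+10+1+8+11+10 = 42
00 → S4 → E8 → F6 → S8 → X4 → 00: 2+10+1+7+11+19 = 50
00 → S4 → X4 → E8 → S8 → F6 → 00: 2+17+7+6+7+11 = 50
00 → S4 → X4 → E8 → F6 → S8 → 00: 2+17+7+1+7+10 = 44
00 → S4 → X4 → S8 → E8 → F6 → 00: 2+17+11+6+1+11 = 48
00 → S4 → X4 → S8 → F6 → E8 → 00: 2+17+11+7+1+12 = 50
00 → S4 → X4 → F6 → E8 → S8 → 00: 2+17+8+1+6+10 = 44
00 → S4 → X4 → F6 → S8 → E8 → 00: 2+17+8+7+6+12 = 52
00 → S4 → S8 → E8 → X4 → F6 → 00: 2+12+6+7+8+11 = 46
00 → S4 → S8 → E8 → F6 → X4 → 00: 2+12+6+1+8+19 = 48
… (46 more)
00 → S4 → F6 → E8 → X4 → S8 → 00: 2+9+1+7+11+10 = 40  ← best
The minimum is 40.
One optimal route: 00 → S4 → F6 → E8 → X4 → S8 → 00 (or its reverse).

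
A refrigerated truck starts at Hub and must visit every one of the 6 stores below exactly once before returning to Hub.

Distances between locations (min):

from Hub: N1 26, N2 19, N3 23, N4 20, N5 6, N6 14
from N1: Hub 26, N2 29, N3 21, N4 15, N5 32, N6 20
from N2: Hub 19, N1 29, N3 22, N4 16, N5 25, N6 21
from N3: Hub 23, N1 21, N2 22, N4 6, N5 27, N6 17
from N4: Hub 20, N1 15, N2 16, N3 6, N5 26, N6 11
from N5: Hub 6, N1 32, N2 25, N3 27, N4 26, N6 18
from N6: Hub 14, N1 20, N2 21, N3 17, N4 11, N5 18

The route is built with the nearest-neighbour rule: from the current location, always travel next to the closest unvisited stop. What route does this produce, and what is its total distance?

At Hub the remaining stops are N5 6, N6 14, N2 19, N4 20, N3 23, N1 26; go to N5.
At N5 the remaining stops are N6 18, N2 25, N4 26, N3 27, N1 32; go to N6.
At N6 the remaining stops are N4 11, N3 17, N1 20, N2 21; go to N4.
At N4 the remaining stops are N3 6, N1 15, N2 16; go to N3.
At N3 the remaining stops are N1 21, N2 22; go to N1.
At N1 the remaining stops are N2 29; go to N2.
Return N2→Hub: 19.
Total = 6 + 18 + 11 + 6 + 21 + 29 + 19 = 110.

110 min along Hub → N5 → N6 → N4 → N3 → N1 → N2 → Hub.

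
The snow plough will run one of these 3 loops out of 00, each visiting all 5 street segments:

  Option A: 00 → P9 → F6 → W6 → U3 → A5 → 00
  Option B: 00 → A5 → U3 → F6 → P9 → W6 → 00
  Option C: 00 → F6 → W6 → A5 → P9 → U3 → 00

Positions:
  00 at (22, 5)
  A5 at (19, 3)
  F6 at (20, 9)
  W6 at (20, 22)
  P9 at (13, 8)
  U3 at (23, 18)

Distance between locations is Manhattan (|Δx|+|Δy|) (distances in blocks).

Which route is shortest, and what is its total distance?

Option A: 12 + 8 + 13 + 7 + 19 + 5 = 64
Option B: 5 + 19 + 12 + 8 + 21 + 19 = 84
Option C: 6 + 13 + 20 + 11 + 20 + 14 = 84

Shortest is Option A, total 64 blocks.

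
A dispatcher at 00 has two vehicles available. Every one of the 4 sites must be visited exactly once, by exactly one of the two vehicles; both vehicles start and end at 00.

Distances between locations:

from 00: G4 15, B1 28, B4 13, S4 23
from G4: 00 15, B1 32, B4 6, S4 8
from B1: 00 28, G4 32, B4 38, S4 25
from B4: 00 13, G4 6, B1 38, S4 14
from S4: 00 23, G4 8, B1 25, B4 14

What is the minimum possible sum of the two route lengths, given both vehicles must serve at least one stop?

Minimum combined distance: 102.

There are 2^3 − 1 = 7 ways to divide the 4 stops into two non-empty groups. For each, the best each vehicle can do is its own shortest tour through its group:
  {G4} + {B1, B4, S4}: 30 + 80 = 110
  {B1} + {G4, B4, S4}: 56 + 50 = 106
  {G4, B1} + {B4, S4}: 75 + 50 = 125
  {B4} + {G4, B1, S4}: 26 + 76 = 102
  {G4, B4} + {B1, S4}: 34 + 76 = 110
  {B1, B4} + {G4, S4}: 79 + 46 = 125
  … (7 splits in total)
Best: vehicle 1 00 → B4 → 00 = 26; vehicle 2 00 → G4 → S4 → B1 → 00 = 76; combined 102.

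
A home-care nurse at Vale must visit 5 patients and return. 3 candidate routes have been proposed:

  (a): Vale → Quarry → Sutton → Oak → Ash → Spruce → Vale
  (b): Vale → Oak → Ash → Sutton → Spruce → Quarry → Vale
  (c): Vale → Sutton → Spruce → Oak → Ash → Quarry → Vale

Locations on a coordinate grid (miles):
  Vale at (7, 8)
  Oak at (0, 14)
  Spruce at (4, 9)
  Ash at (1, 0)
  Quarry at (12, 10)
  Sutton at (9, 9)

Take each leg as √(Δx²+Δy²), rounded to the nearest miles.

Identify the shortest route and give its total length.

(a): 5 + 3 + 10 + 14 + 9 + 3 = 44
(b): 9 + 14 + 12 + 5 + 8 + 5 = 53
(c): 2 + 5 + 6 + 14 + 15 + 5 = 47

44 miles — (a) is the shortest.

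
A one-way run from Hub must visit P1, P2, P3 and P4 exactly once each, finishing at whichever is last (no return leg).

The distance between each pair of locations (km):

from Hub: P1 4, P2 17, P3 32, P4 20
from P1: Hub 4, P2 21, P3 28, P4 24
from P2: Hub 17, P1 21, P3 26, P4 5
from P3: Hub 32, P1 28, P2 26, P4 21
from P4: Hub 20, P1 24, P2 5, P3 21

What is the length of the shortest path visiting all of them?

There are 4! = 24 possible orderings.
Hub → P1 → P2 → P3 → P4: 4+21+26+21 = 72
Hub → P1 → P2 → P4 → P3: 4+21+5+21 = 51
Hub → P1 → P3 → P2 → P4: 4+28+26+5 = 63
Hub → P1 → P3 → P4 → P2: 4+28+21+5 = 58
Hub → P1 → P4 → P2 → P3: 4+24+5+26 = 59
Hub → P1 → P4 → P3 → P2: 4+24+21+26 = 75
Hub → P2 → P1 → P3 → P4: 17+21+28+21 = 87
Hub → P2 → P1 → P4 → P3: 17+21+24+21 = 83
Hub → P2 → P3 → P1 → P4: 17+26+28+24 = 95
Hub → P2 → P3 → P4 → P1: 17+26+21+24 = 88
Hub → P2 → P4 → P1 → P3: 17+5+24+28 = 74
Hub → P2 → P4 → P3 → P1: 17+5+21+28 = 71
Hub → P3 → P1 → P2 → P4: 32+28+21+5 = 86
Hub → P3 → P1 → P4 → P2: 32+28+24+5 = 89
… (10 more)
The minimum is 51.
One shortest path: Hub → P1 → P2 → P4 → P3.

51 km — the minimum one-way total.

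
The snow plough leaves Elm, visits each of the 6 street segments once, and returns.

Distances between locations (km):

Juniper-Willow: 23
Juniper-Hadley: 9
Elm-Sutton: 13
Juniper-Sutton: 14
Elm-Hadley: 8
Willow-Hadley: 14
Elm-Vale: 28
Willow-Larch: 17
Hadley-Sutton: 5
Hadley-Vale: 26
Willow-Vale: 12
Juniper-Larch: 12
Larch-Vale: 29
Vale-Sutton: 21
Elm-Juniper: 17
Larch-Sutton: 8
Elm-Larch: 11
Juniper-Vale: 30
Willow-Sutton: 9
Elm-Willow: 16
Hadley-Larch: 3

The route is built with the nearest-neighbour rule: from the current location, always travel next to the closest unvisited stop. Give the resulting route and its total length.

Total distance 87 km via the nearest-neighbour route Elm → Hadley → Larch → Sutton → Willow → Vale → Juniper → Elm.

At Elm the remaining stops are Hadley 8, Larch 11, Sutton 13, Willow 16, Juniper 17, Vale 28; go to Hadley.
At Hadley the remaining stops are Larch 3, Sutton 5, Juniper 9, Willow 14, Vale 26; go to Larch.
At Larch the remaining stops are Sutton 8, Juniper 12, Willow 17, Vale 29; go to Sutton.
At Sutton the remaining stops are Willow 9, Juniper 14, Vale 21; go to Willow.
At Willow the remaining stops are Vale 12, Juniper 23; go to Vale.
At Vale the remaining stops are Juniper 30; go to Juniper.
Return Juniper→Elm: 17.
Total = 8 + 3 + 8 + 9 + 12 + 30 + 17 = 87.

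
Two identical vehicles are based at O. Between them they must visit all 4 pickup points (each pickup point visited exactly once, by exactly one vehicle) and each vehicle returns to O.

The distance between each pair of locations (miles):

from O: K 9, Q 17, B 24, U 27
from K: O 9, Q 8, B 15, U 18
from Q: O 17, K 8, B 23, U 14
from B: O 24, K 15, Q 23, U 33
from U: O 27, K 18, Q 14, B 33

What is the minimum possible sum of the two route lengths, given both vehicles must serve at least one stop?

Minimum combined distance: 106 miles.

Check every non-empty split of the stops between the two vehicles; for each half take its own optimal tour:
  {K} + {Q, B, U}: 18 + 88 = 106
  {Q} + {K, B, U}: 34 + 84 = 118
  {K, Q} + {B, U}: 34 + 84 = 118
  {B} + {K, Q, U}: 48 + 58 = 106
  {K, B} + {Q, U}: 48 + 58 = 106
  {Q, B} + {K, U}: 64 + 54 = 118
  … (7 splits in total)
Best: vehicle 1 O → K → O = 18; vehicle 2 O → Q → U → B → O = 88; combined 106.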